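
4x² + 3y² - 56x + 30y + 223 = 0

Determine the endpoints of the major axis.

Group the x- and y-terms: 4(x² - 14x) + 3(y² + 10y) = -223
Complete the square in x and y: 4(x - 7)² + 3(y + 5)² = -223 + 196 + 75 = 48
Divide by 48: (x - 7)²/12 + (y + 5)²/16 = 1
Ellipse, center (7, -5), major axis vertical; a² = 16, b² = 12.
a = 4. Vertices at (h, k ± a).

(7, -9) and (7, -1)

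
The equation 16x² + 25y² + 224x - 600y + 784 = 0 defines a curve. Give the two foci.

(-16, 12) and (2, 12)

Group: 16(x² + 14x) + 25(y² - 24y) = -784
Completing the square gives 16(x + 7)² + 25(y - 12)² = -784 + 784 + 3600 = 3600.
Divide through by 3600 to get (x + 7)²/225 + (y - 12)²/144 = 1.
Ellipse, center (-7, 12), major axis horizontal; a² = 225, b² = 144.
c² = a² - b² = 225 - 144 = 81, so c = 9.
Foci lie on the horizontal axis through the center: (h ± c, k).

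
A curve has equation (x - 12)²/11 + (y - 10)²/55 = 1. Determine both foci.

Center (12, 10). The larger denominator 55 sits under the y-term, so the major axis is vertical; a² = 55, b² = 11.
c² = a² - b² = 55 - 11 = 44, so c = 2√11.
Foci lie on the vertical axis through the center: (h, k ± c).

(12, 10 - 2√11) and (12, 10 + 2√11)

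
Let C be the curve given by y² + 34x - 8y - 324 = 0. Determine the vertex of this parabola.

(10, 4)

Only y is squared. Complete the square in y: (y - 4)² = -34(x - 10).
Vertex (10, 4); 4p = -34 so p = -17/2. Opens left.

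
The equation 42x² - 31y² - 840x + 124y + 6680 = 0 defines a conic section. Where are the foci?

Group the x- and y-terms: 42(x² - 20x) -31(y² - 4y) = -6680
42(x - 10)² -31(y - 2)² = -6680 + 4200 - 124 = -2604
Divide through by -2604 to get (y - 2)²/84 - (x - 10)²/62 = 1.
Hyperbola, center (10, 2), transverse axis vertical; a² = 84, b² = 62.
c² = a² + b² = 84 + 62 = 146, so c = √146.
Foci lie on the vertical axis through the center: (h, k ± c).

(10, 2 - √146) and (10, 2 + √146)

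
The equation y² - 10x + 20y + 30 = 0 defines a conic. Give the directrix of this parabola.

x = -19/2

Only y is squared. Complete the square in y: (y + 10)² = 10(x + 7).
Vertex (-7, -10); 4p = 10 so p = 5/2. Opens right.
Directrix is the vertical line x = h − p = -7 − (5/2) = -19/2.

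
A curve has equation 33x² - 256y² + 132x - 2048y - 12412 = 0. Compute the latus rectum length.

33/8

Collect terms: 33(x² + 4x) -256(y² + 8y) = 12412
Completing the square gives 33(x + 2)² -256(y + 4)² = 12412 + 132 - 4096 = 8448.
Divide through by 8448 to get (x + 2)²/256 - (y + 4)²/33 = 1.
Hyperbola, center (-2, -4), transverse axis horizontal; a² = 256, b² = 33.
Latus rectum length = 2b²/a = 2·33/16 = 33/8.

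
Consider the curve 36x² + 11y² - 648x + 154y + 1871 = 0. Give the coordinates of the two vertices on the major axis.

(9, -19) and (9, 5)

Group: 36(x² - 18x) + 11(y² + 14y) = -1871
Complete the square in x and y: 36(x - 9)² + 11(y + 7)² = -1871 + 2916 + 539 = 1584
Dividing both sides by 1584: (x - 9)²/44 + (y + 7)²/144 = 1
Ellipse, center (9, -7), major axis vertical; a² = 144, b² = 44.
a = 12. Vertices at (h, k ± a).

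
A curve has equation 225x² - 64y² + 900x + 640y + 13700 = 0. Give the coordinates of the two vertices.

(-2, -10) and (-2, 20)

225(x² + 4x) -64(y² - 10y) = -13700
Complete the square in x and y: 225(x + 2)² -64(y - 5)² = -13700 + 900 - 1600 = -14400
Divide by -14400: (y - 5)²/225 - (x + 2)²/64 = 1
Hyperbola, center (-2, 5), transverse axis vertical; a² = 225, b² = 64.
a = 15. Vertices at (h, k ± a).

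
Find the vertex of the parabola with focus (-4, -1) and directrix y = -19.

(-4, -10)

The vertex is the midpoint between the focus and the directrix along the axis of symmetry.
Axis is vertical (directrix is horizontal). Vertex y-coordinate = (-1 + (-19))/2 = -10; x-coordinate = -4.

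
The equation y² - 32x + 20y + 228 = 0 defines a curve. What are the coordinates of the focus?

(12, -10)

Only y is squared. Complete the square in y: (y + 10)² = 32(x - 4).
Vertex (4, -10); 4p = 32 so p = 8. Opens right.
Focus is p units from the vertex along the axis: (h + p, k).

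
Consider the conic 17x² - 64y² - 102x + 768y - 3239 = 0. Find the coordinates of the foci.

Rearranging, 17(x² - 6x) -64(y² - 12y) = 3239.
17(x - 3)² -64(y - 6)² = 3239 + 153 - 2304 = 1088
Dividing both sides by 1088: (x - 3)²/64 - (y - 6)²/17 = 1
Hyperbola, center (3, 6), transverse axis horizontal; a² = 64, b² = 17.
c² = a² + b² = 64 + 17 = 81, so c = 9.
Foci lie on the horizontal axis through the center: (h ± c, k).

(-6, 6) and (12, 6)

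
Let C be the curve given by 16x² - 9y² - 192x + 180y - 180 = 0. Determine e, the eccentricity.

e = 5/4

Collect terms: 16(x² - 12x) -9(y² - 20y) = 180
Complete the square in x and y: 16(x - 6)² -9(y - 10)² = 180 + 576 - 900 = -144
Dividing both sides by -144: (y - 10)²/16 - (x - 6)²/9 = 1
Hyperbola, center (6, 10), transverse axis vertical; a² = 16, b² = 9.
c² = a² + b² = 25, so c = 5.
e = c/a = 5/4.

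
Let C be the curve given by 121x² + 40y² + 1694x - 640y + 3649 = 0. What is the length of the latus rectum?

Collect terms: 121(x² + 14x) + 40(y² - 16y) = -3649
121(x + 7)² + 40(y - 8)² = -3649 + 5929 + 2560 = 4840
Divide through by 4840 to get (x + 7)²/40 + (y - 8)²/121 = 1.
Ellipse, center (-7, 8), major axis vertical; a² = 121, b² = 40.
Latus rectum length = 2b²/a = 2·40/11 = 80/11.

80/11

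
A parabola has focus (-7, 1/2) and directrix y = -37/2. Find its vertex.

The vertex is the midpoint between the focus and the directrix along the axis of symmetry.
Axis is vertical (directrix is horizontal). Vertex y-coordinate = (1/2 + (-37/2))/2 = -9; x-coordinate = -7.

(-7, -9)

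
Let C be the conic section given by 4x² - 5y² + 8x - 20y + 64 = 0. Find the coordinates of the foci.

4(x² + 2x) -5(y² + 4y) = -64
Complete the square: 4(x + 1)² -5(y + 2)² = -64 + 4 - 20 = -80
Dividing both sides by -80: (y + 2)²/16 - (x + 1)²/20 = 1
Hyperbola, center (-1, -2), transverse axis vertical; a² = 16, b² = 20.
c² = a² + b² = 16 + 20 = 36, so c = 6.
Foci lie on the vertical axis through the center: (h, k ± c).

(-1, -8) and (-1, 4)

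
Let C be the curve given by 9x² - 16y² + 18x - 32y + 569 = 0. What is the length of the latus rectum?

Group the x- and y-terms: 9(x² + 2x) -16(y² + 2y) = -569
Complete the square in x and y: 9(x + 1)² -16(y + 1)² = -569 + 9 - 16 = -576
Divide through by -576 to get (y + 1)²/36 - (x + 1)²/64 = 1.
Hyperbola, center (-1, -1), transverse axis vertical; a² = 36, b² = 64.
Latus rectum length = 2b²/a = 2·64/6 = 64/3.

64/3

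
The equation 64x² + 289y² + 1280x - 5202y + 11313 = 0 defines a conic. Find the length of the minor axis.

Collect terms: 64(x² + 20x) + 289(y² - 18y) = -11313
Complete the square: 64(x + 10)² + 289(y - 9)² = -11313 + 6400 + 23409 = 18496
Divide by 18496: (x + 10)²/289 + (y - 9)²/64 = 1
Ellipse, center (-10, 9), major axis horizontal; a² = 289, b² = 64.
b² = 64 so b = 8; the minor axis has length 2b = 16.

16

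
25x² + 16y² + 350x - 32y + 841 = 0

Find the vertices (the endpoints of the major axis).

Group: 25(x² + 14x) + 16(y² - 2y) = -841
25(x + 7)² + 16(y - 1)² = -841 + 1225 + 16 = 400
Divide through by 400 to get (x + 7)²/16 + (y - 1)²/25 = 1.
Ellipse, center (-7, 1), major axis vertical; a² = 25, b² = 16.
a = 5. Vertices at (h, k ± a).

(-7, -4) and (-7, 6)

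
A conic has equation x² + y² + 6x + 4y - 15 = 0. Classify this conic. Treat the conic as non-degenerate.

No xy term. Coefficients of x² and y² are A = 1, C = 1.
A = C (same sign) ⇒ circle.

circle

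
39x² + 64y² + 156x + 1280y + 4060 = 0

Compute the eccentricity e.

e = 5/8

Rearranging, 39(x² + 4x) + 64(y² + 20y) = -4060.
Completing the square gives 39(x + 2)² + 64(y + 10)² = -4060 + 156 + 6400 = 2496.
Divide through by 2496 to get (x + 2)²/64 + (y + 10)²/39 = 1.
Ellipse, center (-2, -10), major axis horizontal; a² = 64, b² = 39.
c² = a² - b² = 25, so c = 5.
e = c/a = 5/8.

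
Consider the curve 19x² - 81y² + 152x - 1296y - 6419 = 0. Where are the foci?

Group the x- and y-terms: 19(x² + 8x) -81(y² + 16y) = 6419
19(x + 4)² -81(y + 8)² = 6419 + 304 - 5184 = 1539
Divide through by 1539 to get (x + 4)²/81 - (y + 8)²/19 = 1.
Hyperbola, center (-4, -8), transverse axis horizontal; a² = 81, b² = 19.
c² = a² + b² = 81 + 19 = 100, so c = 10.
Foci lie on the horizontal axis through the center: (h ± c, k).

(-14, -8) and (6, -8)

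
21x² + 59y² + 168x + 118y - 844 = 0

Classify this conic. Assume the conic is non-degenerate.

No xy term. Coefficients of x² and y² are A = 21, C = 59.
A and C have the same sign but A ≠ C ⇒ ellipse.

ellipse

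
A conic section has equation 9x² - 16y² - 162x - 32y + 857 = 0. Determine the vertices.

Group the x- and y-terms: 9(x² - 18x) -16(y² + 2y) = -857
Complete the square in x and y: 9(x - 9)² -16(y + 1)² = -857 + 729 - 16 = -144
Divide through by -144 to get (y + 1)²/9 - (x - 9)²/16 = 1.
Hyperbola, center (9, -1), transverse axis vertical; a² = 9, b² = 16.
a = 3. Vertices at (h, k ± a).

(9, -4) and (9, 2)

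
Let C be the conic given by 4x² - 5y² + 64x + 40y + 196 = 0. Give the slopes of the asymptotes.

Rearranging, 4(x² + 16x) -5(y² - 8y) = -196.
4(x + 8)² -5(y - 4)² = -196 + 256 - 80 = -20
Divide by -20: (y - 4)²/4 - (x + 8)²/5 = 1
Hyperbola, center (-8, 4), transverse axis vertical; a² = 4, b² = 5.
For a vertical hyperbola the asymptotes have slope ±a/b.
Here that is ±2/√5 = ±2√5/5.

2√5/5 and -2√5/5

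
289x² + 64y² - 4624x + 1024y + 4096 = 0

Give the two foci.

(8, -23) and (8, 7)

289(x² - 16x) + 64(y² + 16y) = -4096
Complete the square: 289(x - 8)² + 64(y + 8)² = -4096 + 18496 + 4096 = 18496
Divide by 18496: (x - 8)²/64 + (y + 8)²/289 = 1
Ellipse, center (8, -8), major axis vertical; a² = 289, b² = 64.
c² = a² - b² = 289 - 64 = 225, so c = 15.
Foci lie on the vertical axis through the center: (h, k ± c).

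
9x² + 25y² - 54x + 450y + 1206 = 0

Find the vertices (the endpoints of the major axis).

(-7, -9) and (13, -9)

Rearranging, 9(x² - 6x) + 25(y² + 18y) = -1206.
Complete the square in x and y: 9(x - 3)² + 25(y + 9)² = -1206 + 81 + 2025 = 900
Dividing both sides by 900: (x - 3)²/100 + (y + 9)²/36 = 1
Ellipse, center (3, -9), major axis horizontal; a² = 100, b² = 36.
a = 10. Vertices at (h ± a, k).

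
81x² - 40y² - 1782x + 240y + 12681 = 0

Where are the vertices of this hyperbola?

(11, -6) and (11, 12)

Rearranging, 81(x² - 22x) -40(y² - 6y) = -12681.
Complete the square in x and y: 81(x - 11)² -40(y - 3)² = -12681 + 9801 - 360 = -3240
Divide by -3240: (y - 3)²/81 - (x - 11)²/40 = 1
Hyperbola, center (11, 3), transverse axis vertical; a² = 81, b² = 40.
a = 9. Vertices at (h, k ± a).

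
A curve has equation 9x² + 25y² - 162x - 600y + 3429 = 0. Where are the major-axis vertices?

(-1, 12) and (19, 12)

Rearranging, 9(x² - 18x) + 25(y² - 24y) = -3429.
Complete the square in x and y: 9(x - 9)² + 25(y - 12)² = -3429 + 729 + 3600 = 900
Dividing both sides by 900: (x - 9)²/100 + (y - 12)²/36 = 1
Ellipse, center (9, 12), major axis horizontal; a² = 100, b² = 36.
a = 10. Vertices at (h ± a, k).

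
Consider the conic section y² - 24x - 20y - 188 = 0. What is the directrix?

Only y is squared. Complete the square in y: (y - 10)² = 24(x + 12).
Vertex (-12, 10); 4p = 24 so p = 6. Opens right.
Directrix is the vertical line x = h − p = -12 − (6) = -18.

x = -18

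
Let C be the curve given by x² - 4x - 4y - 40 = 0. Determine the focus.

Only x is squared. Complete the square in x: (x - 2)² = 4(y + 11).
Vertex (2, -11); 4p = 4 so p = 1. Opens up.
Focus is p units from the vertex along the axis: (h, k + p).

(2, -10)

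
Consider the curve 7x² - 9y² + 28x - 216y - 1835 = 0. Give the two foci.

(-14, -12) and (10, -12)

Group: 7(x² + 4x) -9(y² + 24y) = 1835
Complete the square in x and y: 7(x + 2)² -9(y + 12)² = 1835 + 28 - 1296 = 567
Divide by 567: (x + 2)²/81 - (y + 12)²/63 = 1
Hyperbola, center (-2, -12), transverse axis horizontal; a² = 81, b² = 63.
c² = a² + b² = 81 + 63 = 144, so c = 12.
Foci lie on the horizontal axis through the center: (h ± c, k).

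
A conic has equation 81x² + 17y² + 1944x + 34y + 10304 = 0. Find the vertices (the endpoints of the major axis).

(-12, -10) and (-12, 8)

81(x² + 24x) + 17(y² + 2y) = -10304
Complete the square: 81(x + 12)² + 17(y + 1)² = -10304 + 11664 + 17 = 1377
Divide through by 1377 to get (x + 12)²/17 + (y + 1)²/81 = 1.
Ellipse, center (-12, -1), major axis vertical; a² = 81, b² = 17.
a = 9. Vertices at (h, k ± a).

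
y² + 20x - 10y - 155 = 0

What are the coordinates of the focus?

Only y is squared. Complete the square in y: (y - 5)² = -20(x - 9).
Vertex (9, 5); 4p = -20 so p = -5. Opens left.
Focus is p units from the vertex along the axis: (h + p, k).

(4, 5)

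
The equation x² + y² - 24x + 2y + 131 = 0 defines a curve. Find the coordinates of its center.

(12, -1)

Collect terms: (x² - 24x) + (y² + 2y) = -131
Complete the square: (x - 12)² + (y + 1)² = -131 + 144 + 1 = 14
So (x - 12)² + (y + 1)² = 14.
Circle centered at (12, -1) with r² = 14.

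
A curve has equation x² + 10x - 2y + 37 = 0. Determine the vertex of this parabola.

Only x is squared. Complete the square in x: (x + 5)² = 2(y - 6).
Vertex (-5, 6); 4p = 2 so p = 1/2. Opens up.

(-5, 6)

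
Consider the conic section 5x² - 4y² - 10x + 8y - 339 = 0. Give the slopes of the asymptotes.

Group: 5(x² - 2x) -4(y² - 2y) = 339
Completing the square gives 5(x - 1)² -4(y - 1)² = 339 + 5 - 4 = 340.
Divide by 340: (x - 1)²/68 - (y - 1)²/85 = 1
Hyperbola, center (1, 1), transverse axis horizontal; a² = 68, b² = 85.
For a horizontal hyperbola the asymptotes have slope ±b/a.
Here that is ±√85/2√17 = ±√5/2.

√5/2 and -√5/2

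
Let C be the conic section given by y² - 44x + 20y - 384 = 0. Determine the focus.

(0, -10)

Only y is squared. Complete the square in y: (y + 10)² = 44(x + 11).
Vertex (-11, -10); 4p = 44 so p = 11. Opens right.
Focus is p units from the vertex along the axis: (h + p, k).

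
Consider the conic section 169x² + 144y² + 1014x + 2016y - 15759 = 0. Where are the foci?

(-3, -12) and (-3, -2)

Group the x- and y-terms: 169(x² + 6x) + 144(y² + 14y) = 15759
169(x + 3)² + 144(y + 7)² = 15759 + 1521 + 7056 = 24336
Divide by 24336: (x + 3)²/144 + (y + 7)²/169 = 1
Ellipse, center (-3, -7), major axis vertical; a² = 169, b² = 144.
c² = a² - b² = 169 - 144 = 25, so c = 5.
Foci lie on the vertical axis through the center: (h, k ± c).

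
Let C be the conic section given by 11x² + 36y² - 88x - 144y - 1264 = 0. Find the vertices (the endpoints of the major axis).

(-8, 2) and (16, 2)

Group the x- and y-terms: 11(x² - 8x) + 36(y² - 4y) = 1264
Completing the square gives 11(x - 4)² + 36(y - 2)² = 1264 + 176 + 144 = 1584.
Divide through by 1584 to get (x - 4)²/144 + (y - 2)²/44 = 1.
Ellipse, center (4, 2), major axis horizontal; a² = 144, b² = 44.
a = 12. Vertices at (h ± a, k).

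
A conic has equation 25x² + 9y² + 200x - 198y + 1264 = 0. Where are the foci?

25(x² + 8x) + 9(y² - 22y) = -1264
25(x + 4)² + 9(y - 11)² = -1264 + 400 + 1089 = 225
Divide through by 225 to get (x + 4)²/9 + (y - 11)²/25 = 1.
Ellipse, center (-4, 11), major axis vertical; a² = 25, b² = 9.
c² = a² - b² = 25 - 9 = 16, so c = 4.
Foci lie on the vertical axis through the center: (h, k ± c).

(-4, 7) and (-4, 15)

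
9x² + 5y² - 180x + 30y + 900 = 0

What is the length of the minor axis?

2√5

Collect terms: 9(x² - 20x) + 5(y² + 6y) = -900
9(x - 10)² + 5(y + 3)² = -900 + 900 + 45 = 45
Dividing both sides by 45: (x - 10)²/5 + (y + 3)²/9 = 1
Ellipse, center (10, -3), major axis vertical; a² = 9, b² = 5.
b² = 5 so b = √5; the minor axis has length 2b = 2√5.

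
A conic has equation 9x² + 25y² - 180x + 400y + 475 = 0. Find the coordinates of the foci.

(-2, -8) and (22, -8)

Collect terms: 9(x² - 20x) + 25(y² + 16y) = -475
Complete the square: 9(x - 10)² + 25(y + 8)² = -475 + 900 + 1600 = 2025
Divide through by 2025 to get (x - 10)²/225 + (y + 8)²/81 = 1.
Ellipse, center (10, -8), major axis horizontal; a² = 225, b² = 81.
c² = a² - b² = 225 - 81 = 144, so c = 12.
Foci lie on the horizontal axis through the center: (h ± c, k).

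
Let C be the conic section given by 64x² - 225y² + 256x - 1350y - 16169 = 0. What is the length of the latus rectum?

128/15

64(x² + 4x) -225(y² + 6y) = 16169
64(x + 2)² -225(y + 3)² = 16169 + 256 - 2025 = 14400
Divide by 14400: (x + 2)²/225 - (y + 3)²/64 = 1
Hyperbola, center (-2, -3), transverse axis horizontal; a² = 225, b² = 64.
Latus rectum length = 2b²/a = 2·64/15 = 128/15.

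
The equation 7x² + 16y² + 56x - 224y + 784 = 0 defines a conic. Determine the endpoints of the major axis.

Group: 7(x² + 8x) + 16(y² - 14y) = -784
7(x + 4)² + 16(y - 7)² = -784 + 112 + 784 = 112
Divide through by 112 to get (x + 4)²/16 + (y - 7)²/7 = 1.
Ellipse, center (-4, 7), major axis horizontal; a² = 16, b² = 7.
a = 4. Vertices at (h ± a, k).

(-8, 7) and (0, 7)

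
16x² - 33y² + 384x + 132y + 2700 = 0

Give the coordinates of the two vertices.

Group the x- and y-terms: 16(x² + 24x) -33(y² - 4y) = -2700
Complete the square: 16(x + 12)² -33(y - 2)² = -2700 + 2304 - 132 = -528
Dividing both sides by -528: (y - 2)²/16 - (x + 12)²/33 = 1
Hyperbola, center (-12, 2), transverse axis vertical; a² = 16, b² = 33.
a = 4. Vertices at (h, k ± a).

(-12, -2) and (-12, 6)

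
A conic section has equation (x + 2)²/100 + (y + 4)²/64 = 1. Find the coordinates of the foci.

Center (-2, -4). The larger denominator 100 sits under the x-term, so the major axis is horizontal; a² = 100, b² = 64.
c² = a² - b² = 100 - 64 = 36, so c = 6.
Foci lie on the horizontal axis through the center: (h ± c, k).

(-8, -4) and (4, -4)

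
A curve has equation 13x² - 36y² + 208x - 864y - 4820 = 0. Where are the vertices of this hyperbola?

(-14, -12) and (-2, -12)

Group the x- and y-terms: 13(x² + 16x) -36(y² + 24y) = 4820
Completing the square gives 13(x + 8)² -36(y + 12)² = 4820 + 832 - 5184 = 468.
Divide through by 468 to get (x + 8)²/36 - (y + 12)²/13 = 1.
Hyperbola, center (-8, -12), transverse axis horizontal; a² = 36, b² = 13.
a = 6. Vertices at (h ± a, k).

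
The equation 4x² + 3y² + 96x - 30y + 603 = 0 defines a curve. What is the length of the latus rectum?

6

Group the x- and y-terms: 4(x² + 24x) + 3(y² - 10y) = -603
Complete the square in x and y: 4(x + 12)² + 3(y - 5)² = -603 + 576 + 75 = 48
Divide through by 48 to get (x + 12)²/12 + (y - 5)²/16 = 1.
Ellipse, center (-12, 5), major axis vertical; a² = 16, b² = 12.
Latus rectum length = 2b²/a = 2·12/4 = 6.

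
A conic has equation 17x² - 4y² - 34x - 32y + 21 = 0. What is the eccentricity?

e = √357/17

Group: 17(x² - 2x) -4(y² + 8y) = -21
17(x - 1)² -4(y + 4)² = -21 + 17 - 64 = -68
Divide through by -68 to get (y + 4)²/17 - (x - 1)²/4 = 1.
Hyperbola, center (1, -4), transverse axis vertical; a² = 17, b² = 4.
c² = a² + b² = 21, so c = √21.
e = c/a = √21/√17 = √357/17.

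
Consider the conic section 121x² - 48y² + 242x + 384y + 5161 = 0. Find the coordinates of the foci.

Group the x- and y-terms: 121(x² + 2x) -48(y² - 8y) = -5161
Complete the square in x and y: 121(x + 1)² -48(y - 4)² = -5161 + 121 - 768 = -5808
Divide by -5808: (y - 4)²/121 - (x + 1)²/48 = 1
Hyperbola, center (-1, 4), transverse axis vertical; a² = 121, b² = 48.
c² = a² + b² = 121 + 48 = 169, so c = 13.
Foci lie on the vertical axis through the center: (h, k ± c).

(-1, -9) and (-1, 17)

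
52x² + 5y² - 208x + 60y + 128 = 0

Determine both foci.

(2, -6 - √47) and (2, -6 + √47)

Collect terms: 52(x² - 4x) + 5(y² + 12y) = -128
Complete the square in x and y: 52(x - 2)² + 5(y + 6)² = -128 + 208 + 180 = 260
Divide through by 260 to get (x - 2)²/5 + (y + 6)²/52 = 1.
Ellipse, center (2, -6), major axis vertical; a² = 52, b² = 5.
c² = a² - b² = 52 - 5 = 47, so c = √47.
Foci lie on the vertical axis through the center: (h, k ± c).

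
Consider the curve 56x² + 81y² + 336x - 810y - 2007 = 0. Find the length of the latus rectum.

112/9

Rearranging, 56(x² + 6x) + 81(y² - 10y) = 2007.
56(x + 3)² + 81(y - 5)² = 2007 + 504 + 2025 = 4536
Divide through by 4536 to get (x + 3)²/81 + (y - 5)²/56 = 1.
Ellipse, center (-3, 5), major axis horizontal; a² = 81, b² = 56.
Latus rectum length = 2b²/a = 2·56/9 = 112/9.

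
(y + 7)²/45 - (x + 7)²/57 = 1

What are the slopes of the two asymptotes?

√285/19 and -√285/19

Center (-7, -7). The positive term is the y-term, so the transverse axis is vertical; a² = 45, b² = 57.
For a vertical hyperbola the asymptotes have slope ±a/b.
Here that is ±3√5/√57 = ±√285/19.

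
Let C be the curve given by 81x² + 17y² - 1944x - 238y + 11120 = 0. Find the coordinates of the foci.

Rearranging, 81(x² - 24x) + 17(y² - 14y) = -11120.
Complete the square in x and y: 81(x - 12)² + 17(y - 7)² = -11120 + 11664 + 833 = 1377
Divide through by 1377 to get (x - 12)²/17 + (y - 7)²/81 = 1.
Ellipse, center (12, 7), major axis vertical; a² = 81, b² = 17.
c² = a² - b² = 81 - 17 = 64, so c = 8.
Foci lie on the vertical axis through the center: (h, k ± c).

(12, -1) and (12, 15)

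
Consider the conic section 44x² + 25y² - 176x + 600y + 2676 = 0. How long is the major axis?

4√11

Group: 44(x² - 4x) + 25(y² + 24y) = -2676
Complete the square in x and y: 44(x - 2)² + 25(y + 12)² = -2676 + 176 + 3600 = 1100
Dividing both sides by 1100: (x - 2)²/25 + (y + 12)²/44 = 1
Ellipse, center (2, -12), major axis vertical; a² = 44, b² = 25.
a² = 44 so a = 2√11; the major axis has length 2a = 4√11.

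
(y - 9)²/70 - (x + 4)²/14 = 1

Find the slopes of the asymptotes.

Center (-4, 9). The positive term is the y-term, so the transverse axis is vertical; a² = 70, b² = 14.
For a vertical hyperbola the asymptotes have slope ±a/b.
Here that is ±√70/√14 = ±√5.

√5 and -√5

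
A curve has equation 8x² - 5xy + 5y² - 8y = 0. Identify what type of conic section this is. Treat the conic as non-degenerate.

A = 8, B = -5, C = 5.
Discriminant B² − 4AC = (-5)² − 4·8·5 = -135.
B² − 4AC < 0 ⇒ ellipse.

ellipse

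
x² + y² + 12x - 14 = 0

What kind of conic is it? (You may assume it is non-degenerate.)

circle

No xy term. Coefficients of x² and y² are A = 1, C = 1.
A = C (same sign) ⇒ circle.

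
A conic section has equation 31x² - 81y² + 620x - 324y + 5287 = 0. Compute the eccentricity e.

31(x² + 20x) -81(y² + 4y) = -5287
Completing the square gives 31(x + 10)² -81(y + 2)² = -5287 + 3100 - 324 = -2511.
Dividing both sides by -2511: (y + 2)²/31 - (x + 10)²/81 = 1
Hyperbola, center (-10, -2), transverse axis vertical; a² = 31, b² = 81.
c² = a² + b² = 112, so c = 4√7.
e = c/a = 4√7/√31 = 4√217/31.

e = 4√217/31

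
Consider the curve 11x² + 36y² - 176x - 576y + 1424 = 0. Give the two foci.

Rearranging, 11(x² - 16x) + 36(y² - 16y) = -1424.
Complete the square in x and y: 11(x - 8)² + 36(y - 8)² = -1424 + 704 + 2304 = 1584
Divide through by 1584 to get (x - 8)²/144 + (y - 8)²/44 = 1.
Ellipse, center (8, 8), major axis horizontal; a² = 144, b² = 44.
c² = a² - b² = 144 - 44 = 100, so c = 10.
Foci lie on the horizontal axis through the center: (h ± c, k).

(-2, 8) and (18, 8)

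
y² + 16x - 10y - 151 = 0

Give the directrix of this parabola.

Only y is squared. Complete the square in y: (y - 5)² = -16(x - 11).
Vertex (11, 5); 4p = -16 so p = -4. Opens left.
Directrix is the vertical line x = h − p = 11 − (-4) = 15.

x = 15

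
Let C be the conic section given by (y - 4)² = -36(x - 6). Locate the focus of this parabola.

(-3, 4)

Vertex (6, 4); 4p = -36 so p = -9. Opens left.
Focus is p units from the vertex along the axis: (h + p, k).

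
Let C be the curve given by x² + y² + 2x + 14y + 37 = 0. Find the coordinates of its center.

(-1, -7)

Rearranging, (x² + 2x) + (y² + 14y) = -37.
Complete the square: (x + 1)² + (y + 7)² = -37 + 1 + 49 = 13
So (x + 1)² + (y + 7)² = 13.
Circle centered at (-1, -7) with r² = 13.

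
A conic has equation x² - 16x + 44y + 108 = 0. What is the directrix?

y = 10

Only x is squared. Complete the square in x: (x - 8)² = -44(y + 1).
Vertex (8, -1); 4p = -44 so p = -11. Opens down.
Directrix is the horizontal line y = k − p = -1 − (-11) = 10.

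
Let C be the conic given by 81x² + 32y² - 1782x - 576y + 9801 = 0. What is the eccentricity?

81(x² - 22x) + 32(y² - 18y) = -9801
81(x - 11)² + 32(y - 9)² = -9801 + 9801 + 2592 = 2592
Divide through by 2592 to get (x - 11)²/32 + (y - 9)²/81 = 1.
Ellipse, center (11, 9), major axis vertical; a² = 81, b² = 32.
c² = a² - b² = 49, so c = 7.
e = c/a = 7/9.

e = 7/9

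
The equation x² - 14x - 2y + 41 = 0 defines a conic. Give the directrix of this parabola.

Only x is squared. Complete the square in x: (x - 7)² = 2(y + 4).
Vertex (7, -4); 4p = 2 so p = 1/2. Opens up.
Directrix is the horizontal line y = k − p = -4 − (1/2) = -9/2.

y = -9/2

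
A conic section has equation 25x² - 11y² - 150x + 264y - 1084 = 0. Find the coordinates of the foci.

(3, 6) and (3, 18)

Group: 25(x² - 6x) -11(y² - 24y) = 1084
Completing the square gives 25(x - 3)² -11(y - 12)² = 1084 + 225 - 1584 = -275.
Dividing both sides by -275: (y - 12)²/25 - (x - 3)²/11 = 1
Hyperbola, center (3, 12), transverse axis vertical; a² = 25, b² = 11.
c² = a² + b² = 25 + 11 = 36, so c = 6.
Foci lie on the vertical axis through the center: (h, k ± c).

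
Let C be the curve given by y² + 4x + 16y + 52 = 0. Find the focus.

Only y is squared. Complete the square in y: (y + 8)² = -4(x - 3).
Vertex (3, -8); 4p = -4 so p = -1. Opens left.
Focus is p units from the vertex along the axis: (h + p, k).

(2, -8)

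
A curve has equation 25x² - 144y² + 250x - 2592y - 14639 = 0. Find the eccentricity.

e = 13/12

Group: 25(x² + 10x) -144(y² + 18y) = 14639
Complete the square: 25(x + 5)² -144(y + 9)² = 14639 + 625 - 11664 = 3600
Divide through by 3600 to get (x + 5)²/144 - (y + 9)²/25 = 1.
Hyperbola, center (-5, -9), transverse axis horizontal; a² = 144, b² = 25.
c² = a² + b² = 169, so c = 13.
e = c/a = 13/12.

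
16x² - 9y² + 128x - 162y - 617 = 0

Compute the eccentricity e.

e = 5/3

Rearranging, 16(x² + 8x) -9(y² + 18y) = 617.
Completing the square gives 16(x + 4)² -9(y + 9)² = 617 + 256 - 729 = 144.
Divide through by 144 to get (x + 4)²/9 - (y + 9)²/16 = 1.
Hyperbola, center (-4, -9), transverse axis horizontal; a² = 9, b² = 16.
c² = a² + b² = 25, so c = 5.
e = c/a = 5/3.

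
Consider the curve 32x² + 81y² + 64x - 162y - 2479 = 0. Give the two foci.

(-8, 1) and (6, 1)

Group: 32(x² + 2x) + 81(y² - 2y) = 2479
32(x + 1)² + 81(y - 1)² = 2479 + 32 + 81 = 2592
Dividing both sides by 2592: (x + 1)²/81 + (y - 1)²/32 = 1
Ellipse, center (-1, 1), major axis horizontal; a² = 81, b² = 32.
c² = a² - b² = 81 - 32 = 49, so c = 7.
Foci lie on the horizontal axis through the center: (h ± c, k).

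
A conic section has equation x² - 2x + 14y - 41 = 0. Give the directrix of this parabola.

y = 13/2

Only x is squared. Complete the square in x: (x - 1)² = -14(y - 3).
Vertex (1, 3); 4p = -14 so p = -7/2. Opens down.
Directrix is the horizontal line y = k − p = 3 − (-7/2) = 13/2.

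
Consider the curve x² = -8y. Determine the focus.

(0, -2)

Vertex (0, 0); 4p = -8 so p = -2. Opens down.
Focus is p units from the vertex along the axis: (h, k + p).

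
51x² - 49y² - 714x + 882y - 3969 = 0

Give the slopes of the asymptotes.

Collect terms: 51(x² - 14x) -49(y² - 18y) = 3969
Complete the square in x and y: 51(x - 7)² -49(y - 9)² = 3969 + 2499 - 3969 = 2499
Dividing both sides by 2499: (x - 7)²/49 - (y - 9)²/51 = 1
Hyperbola, center (7, 9), transverse axis horizontal; a² = 49, b² = 51.
For a horizontal hyperbola the asymptotes have slope ±b/a.
Here that is ±√51/7.

√51/7 and -√51/7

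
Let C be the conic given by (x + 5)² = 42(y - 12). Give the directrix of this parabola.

Vertex (-5, 12); 4p = 42 so p = 21/2. Opens up.
Directrix is the horizontal line y = k − p = 12 − (21/2) = 3/2.

y = 3/2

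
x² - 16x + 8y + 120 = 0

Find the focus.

Only x is squared. Complete the square in x: (x - 8)² = -8(y + 7).
Vertex (8, -7); 4p = -8 so p = -2. Opens down.
Focus is p units from the vertex along the axis: (h, k + p).

(8, -9)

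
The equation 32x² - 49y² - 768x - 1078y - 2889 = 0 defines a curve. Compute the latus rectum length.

64/7

Rearranging, 32(x² - 24x) -49(y² + 22y) = 2889.
Completing the square gives 32(x - 12)² -49(y + 11)² = 2889 + 4608 - 5929 = 1568.
Divide by 1568: (x - 12)²/49 - (y + 11)²/32 = 1
Hyperbola, center (12, -11), transverse axis horizontal; a² = 49, b² = 32.
Latus rectum length = 2b²/a = 2·32/7 = 64/7.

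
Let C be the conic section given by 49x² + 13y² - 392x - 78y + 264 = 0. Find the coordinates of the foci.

Collect terms: 49(x² - 8x) + 13(y² - 6y) = -264
Complete the square: 49(x - 4)² + 13(y - 3)² = -264 + 784 + 117 = 637
Divide by 637: (x - 4)²/13 + (y - 3)²/49 = 1
Ellipse, center (4, 3), major axis vertical; a² = 49, b² = 13.
c² = a² - b² = 49 - 13 = 36, so c = 6.
Foci lie on the vertical axis through the center: (h, k ± c).

(4, -3) and (4, 9)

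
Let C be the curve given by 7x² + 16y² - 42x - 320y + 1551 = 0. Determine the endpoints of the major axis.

(-1, 10) and (7, 10)

Collect terms: 7(x² - 6x) + 16(y² - 20y) = -1551
Completing the square gives 7(x - 3)² + 16(y - 10)² = -1551 + 63 + 1600 = 112.
Divide by 112: (x - 3)²/16 + (y - 10)²/7 = 1
Ellipse, center (3, 10), major axis horizontal; a² = 16, b² = 7.
a = 4. Vertices at (h ± a, k).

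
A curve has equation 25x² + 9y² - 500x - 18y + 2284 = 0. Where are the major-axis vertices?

(10, -4) and (10, 6)

Group the x- and y-terms: 25(x² - 20x) + 9(y² - 2y) = -2284
25(x - 10)² + 9(y - 1)² = -2284 + 2500 + 9 = 225
Dividing both sides by 225: (x - 10)²/9 + (y - 1)²/25 = 1
Ellipse, center (10, 1), major axis vertical; a² = 25, b² = 9.
a = 5. Vertices at (h, k ± a).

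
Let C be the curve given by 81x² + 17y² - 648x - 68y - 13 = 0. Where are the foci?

81(x² - 8x) + 17(y² - 4y) = 13
Complete the square in x and y: 81(x - 4)² + 17(y - 2)² = 13 + 1296 + 68 = 1377
Divide by 1377: (x - 4)²/17 + (y - 2)²/81 = 1
Ellipse, center (4, 2), major axis vertical; a² = 81, b² = 17.
c² = a² - b² = 81 - 17 = 64, so c = 8.
Foci lie on the vertical axis through the center: (h, k ± c).

(4, -6) and (4, 10)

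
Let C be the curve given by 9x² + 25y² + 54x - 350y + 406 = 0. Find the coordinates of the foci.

Collect terms: 9(x² + 6x) + 25(y² - 14y) = -406
Complete the square in x and y: 9(x + 3)² + 25(y - 7)² = -406 + 81 + 1225 = 900
Divide by 900: (x + 3)²/100 + (y - 7)²/36 = 1
Ellipse, center (-3, 7), major axis horizontal; a² = 100, b² = 36.
c² = a² - b² = 100 - 36 = 64, so c = 8.
Foci lie on the horizontal axis through the center: (h ± c, k).

(-11, 7) and (5, 7)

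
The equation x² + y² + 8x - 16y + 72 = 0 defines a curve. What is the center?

(-4, 8)

Rearranging, (x² + 8x) + (y² - 16y) = -72.
Complete the square: (x + 4)² + (y - 8)² = -72 + 16 + 64 = 8
So (x + 4)² + (y - 8)² = 8.
Circle centered at (-4, 8) with r² = 8.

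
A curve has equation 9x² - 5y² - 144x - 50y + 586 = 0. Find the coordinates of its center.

(8, -5)

9(x² - 16x) -5(y² + 10y) = -586
9(x - 8)² -5(y + 5)² = -586 + 576 - 125 = -135
Divide by -135: (y + 5)²/27 - (x - 8)²/15 = 1
Hyperbola with center (8, -5).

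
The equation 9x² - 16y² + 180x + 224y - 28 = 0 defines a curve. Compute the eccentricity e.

Collect terms: 9(x² + 20x) -16(y² - 14y) = 28
Completing the square gives 9(x + 10)² -16(y - 7)² = 28 + 900 - 784 = 144.
Dividing both sides by 144: (x + 10)²/16 - (y - 7)²/9 = 1
Hyperbola, center (-10, 7), transverse axis horizontal; a² = 16, b² = 9.
c² = a² + b² = 25, so c = 5.
e = c/a = 5/4.

e = 5/4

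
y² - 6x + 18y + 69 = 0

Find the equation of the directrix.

x = -7/2

Only y is squared. Complete the square in y: (y + 9)² = 6(x + 2).
Vertex (-2, -9); 4p = 6 so p = 3/2. Opens right.
Directrix is the vertical line x = h − p = -2 − (3/2) = -7/2.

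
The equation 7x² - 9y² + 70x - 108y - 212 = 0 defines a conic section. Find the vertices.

(-8, -6) and (-2, -6)

Group: 7(x² + 10x) -9(y² + 12y) = 212
Complete the square: 7(x + 5)² -9(y + 6)² = 212 + 175 - 324 = 63
Divide by 63: (x + 5)²/9 - (y + 6)²/7 = 1
Hyperbola, center (-5, -6), transverse axis horizontal; a² = 9, b² = 7.
a = 3. Vertices at (h ± a, k).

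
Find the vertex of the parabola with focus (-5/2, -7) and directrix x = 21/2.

(4, -7)

The vertex is the midpoint between the focus and the directrix along the axis of symmetry.
Axis is horizontal (directrix is vertical). Vertex x-coordinate = (-5/2 + 21/2)/2 = 4; y-coordinate = -7.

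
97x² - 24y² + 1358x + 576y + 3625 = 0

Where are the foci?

(-7, 1) and (-7, 23)

Collect terms: 97(x² + 14x) -24(y² - 24y) = -3625
97(x + 7)² -24(y - 12)² = -3625 + 4753 - 3456 = -2328
Divide through by -2328 to get (y - 12)²/97 - (x + 7)²/24 = 1.
Hyperbola, center (-7, 12), transverse axis vertical; a² = 97, b² = 24.
c² = a² + b² = 97 + 24 = 121, so c = 11.
Foci lie on the vertical axis through the center: (h, k ± c).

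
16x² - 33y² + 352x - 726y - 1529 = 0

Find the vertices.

(-11, -15) and (-11, -7)

Rearranging, 16(x² + 22x) -33(y² + 22y) = 1529.
Completing the square gives 16(x + 11)² -33(y + 11)² = 1529 + 1936 - 3993 = -528.
Divide by -528: (y + 11)²/16 - (x + 11)²/33 = 1
Hyperbola, center (-11, -11), transverse axis vertical; a² = 16, b² = 33.
a = 4. Vertices at (h, k ± a).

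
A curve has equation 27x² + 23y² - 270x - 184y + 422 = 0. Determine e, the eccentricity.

e = 2√3/9

Collect terms: 27(x² - 10x) + 23(y² - 8y) = -422
27(x - 5)² + 23(y - 4)² = -422 + 675 + 368 = 621
Divide through by 621 to get (x - 5)²/23 + (y - 4)²/27 = 1.
Ellipse, center (5, 4), major axis vertical; a² = 27, b² = 23.
c² = a² - b² = 4, so c = 2.
e = c/a = 2/3√3 = 2√3/9.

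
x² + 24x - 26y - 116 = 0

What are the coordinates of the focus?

Only x is squared. Complete the square in x: (x + 12)² = 26(y + 10).
Vertex (-12, -10); 4p = 26 so p = 13/2. Opens up.
Focus is p units from the vertex along the axis: (h, k + p).

(-12, -7/2)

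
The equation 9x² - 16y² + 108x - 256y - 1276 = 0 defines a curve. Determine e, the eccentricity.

e = 5/4

Rearranging, 9(x² + 12x) -16(y² + 16y) = 1276.
Complete the square in x and y: 9(x + 6)² -16(y + 8)² = 1276 + 324 - 1024 = 576
Divide through by 576 to get (x + 6)²/64 - (y + 8)²/36 = 1.
Hyperbola, center (-6, -8), transverse axis horizontal; a² = 64, b² = 36.
c² = a² + b² = 100, so c = 10.
e = c/a = 10/8 = 5/4.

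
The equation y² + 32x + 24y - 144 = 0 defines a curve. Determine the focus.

(1, -12)

Only y is squared. Complete the square in y: (y + 12)² = -32(x - 9).
Vertex (9, -12); 4p = -32 so p = -8. Opens left.
Focus is p units from the vertex along the axis: (h + p, k).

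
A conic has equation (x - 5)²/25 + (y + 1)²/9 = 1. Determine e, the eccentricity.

Center (5, -1). The larger denominator 25 sits under the x-term, so the major axis is horizontal; a² = 25, b² = 9.
c² = a² - b² = 16, so c = 4.
e = c/a = 4/5.

e = 4/5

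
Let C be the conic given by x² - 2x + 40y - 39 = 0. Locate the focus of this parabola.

(1, -9)

Only x is squared. Complete the square in x: (x - 1)² = -40(y - 1).
Vertex (1, 1); 4p = -40 so p = -10. Opens down.
Focus is p units from the vertex along the axis: (h, k + p).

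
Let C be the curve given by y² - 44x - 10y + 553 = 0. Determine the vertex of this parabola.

Only y is squared. Complete the square in y: (y - 5)² = 44(x - 12).
Vertex (12, 5); 4p = 44 so p = 11. Opens right.

(12, 5)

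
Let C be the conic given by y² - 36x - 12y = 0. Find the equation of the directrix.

x = -10

Only y is squared. Complete the square in y: (y - 6)² = 36(x + 1).
Vertex (-1, 6); 4p = 36 so p = 9. Opens right.
Directrix is the vertical line x = h − p = -1 − (9) = -10.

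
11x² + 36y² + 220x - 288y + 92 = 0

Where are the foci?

Rearranging, 11(x² + 20x) + 36(y² - 8y) = -92.
Complete the square in x and y: 11(x + 10)² + 36(y - 4)² = -92 + 1100 + 576 = 1584
Divide through by 1584 to get (x + 10)²/144 + (y - 4)²/44 = 1.
Ellipse, center (-10, 4), major axis horizontal; a² = 144, b² = 44.
c² = a² - b² = 144 - 44 = 100, so c = 10.
Foci lie on the horizontal axis through the center: (h ± c, k).

(-20, 4) and (0, 4)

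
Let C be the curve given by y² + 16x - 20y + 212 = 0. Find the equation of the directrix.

Only y is squared. Complete the square in y: (y - 10)² = -16(x + 7).
Vertex (-7, 10); 4p = -16 so p = -4. Opens left.
Directrix is the vertical line x = h − p = -7 − (-4) = -3.

x = -3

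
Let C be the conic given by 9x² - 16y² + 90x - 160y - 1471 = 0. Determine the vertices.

(-17, -5) and (7, -5)

Rearranging, 9(x² + 10x) -16(y² + 10y) = 1471.
Complete the square in x and y: 9(x + 5)² -16(y + 5)² = 1471 + 225 - 400 = 1296
Divide through by 1296 to get (x + 5)²/144 - (y + 5)²/81 = 1.
Hyperbola, center (-5, -5), transverse axis horizontal; a² = 144, b² = 81.
a = 12. Vertices at (h ± a, k).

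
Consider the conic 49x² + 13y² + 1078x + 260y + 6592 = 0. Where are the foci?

(-11, -16) and (-11, -4)

Group: 49(x² + 22x) + 13(y² + 20y) = -6592
Complete the square: 49(x + 11)² + 13(y + 10)² = -6592 + 5929 + 1300 = 637
Divide by 637: (x + 11)²/13 + (y + 10)²/49 = 1
Ellipse, center (-11, -10), major axis vertical; a² = 49, b² = 13.
c² = a² - b² = 49 - 13 = 36, so c = 6.
Foci lie on the vertical axis through the center: (h, k ± c).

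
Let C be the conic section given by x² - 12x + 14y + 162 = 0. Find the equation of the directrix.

Only x is squared. Complete the square in x: (x - 6)² = -14(y + 9).
Vertex (6, -9); 4p = -14 so p = -7/2. Opens down.
Directrix is the horizontal line y = k − p = -9 − (-7/2) = -11/2.

y = -11/2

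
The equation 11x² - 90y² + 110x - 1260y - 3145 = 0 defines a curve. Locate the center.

11(x² + 10x) -90(y² + 14y) = 3145
Completing the square gives 11(x + 5)² -90(y + 7)² = 3145 + 275 - 4410 = -990.
Divide by -990: (y + 7)²/11 - (x + 5)²/90 = 1
Hyperbola with center (-5, -7).

(-5, -7)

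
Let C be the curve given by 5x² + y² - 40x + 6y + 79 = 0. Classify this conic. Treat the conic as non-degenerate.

ellipse

No xy term. Coefficients of x² and y² are A = 5, C = 1.
A and C have the same sign but A ≠ C ⇒ ellipse.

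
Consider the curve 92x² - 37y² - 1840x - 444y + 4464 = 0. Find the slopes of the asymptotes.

2√851/37 and -2√851/37

Group the x- and y-terms: 92(x² - 20x) -37(y² + 12y) = -4464
Complete the square: 92(x - 10)² -37(y + 6)² = -4464 + 9200 - 1332 = 3404
Divide by 3404: (x - 10)²/37 - (y + 6)²/92 = 1
Hyperbola, center (10, -6), transverse axis horizontal; a² = 37, b² = 92.
For a horizontal hyperbola the asymptotes have slope ±b/a.
Here that is ±2√23/√37 = ±2√851/37.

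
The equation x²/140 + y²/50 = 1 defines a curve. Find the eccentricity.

e = 3√14/14

Center (0, 0). The larger denominator 140 sits under the x-term, so the major axis is horizontal; a² = 140, b² = 50.
c² = a² - b² = 90, so c = 3√10.
e = c/a = 3√10/2√35 = 3√14/14.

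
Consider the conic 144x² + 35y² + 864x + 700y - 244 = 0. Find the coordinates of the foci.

Rearranging, 144(x² + 6x) + 35(y² + 20y) = 244.
144(x + 3)² + 35(y + 10)² = 244 + 1296 + 3500 = 5040
Divide by 5040: (x + 3)²/35 + (y + 10)²/144 = 1
Ellipse, center (-3, -10), major axis vertical; a² = 144, b² = 35.
c² = a² - b² = 144 - 35 = 109, so c = √109.
Foci lie on the vertical axis through the center: (h, k ± c).

(-3, -10 - √109) and (-3, -10 + √109)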